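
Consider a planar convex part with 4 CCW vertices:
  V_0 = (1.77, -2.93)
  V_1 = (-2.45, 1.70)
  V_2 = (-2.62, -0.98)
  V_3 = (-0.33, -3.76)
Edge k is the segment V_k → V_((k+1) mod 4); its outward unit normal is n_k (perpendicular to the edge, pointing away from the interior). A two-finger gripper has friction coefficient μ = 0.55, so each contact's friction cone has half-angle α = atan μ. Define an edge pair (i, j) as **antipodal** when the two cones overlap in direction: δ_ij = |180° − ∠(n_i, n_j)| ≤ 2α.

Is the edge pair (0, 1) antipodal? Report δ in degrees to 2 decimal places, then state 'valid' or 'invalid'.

α = atan 0.55 = 28.81°;  2α = 57.62°
edge 0: e_0 = (-4.22, +4.63);  n_0 = (+0.7391, +0.6736)
edge 1: e_1 = (-0.17, -2.68);  n_1 = (-0.9980, +0.0633)
∠(n_0, n_1) = 134.02°
δ = |180° − 134.02°| = 45.98°
45.98° ≤ 2α = 57.62°  →  valid

δ = 45.98°, valid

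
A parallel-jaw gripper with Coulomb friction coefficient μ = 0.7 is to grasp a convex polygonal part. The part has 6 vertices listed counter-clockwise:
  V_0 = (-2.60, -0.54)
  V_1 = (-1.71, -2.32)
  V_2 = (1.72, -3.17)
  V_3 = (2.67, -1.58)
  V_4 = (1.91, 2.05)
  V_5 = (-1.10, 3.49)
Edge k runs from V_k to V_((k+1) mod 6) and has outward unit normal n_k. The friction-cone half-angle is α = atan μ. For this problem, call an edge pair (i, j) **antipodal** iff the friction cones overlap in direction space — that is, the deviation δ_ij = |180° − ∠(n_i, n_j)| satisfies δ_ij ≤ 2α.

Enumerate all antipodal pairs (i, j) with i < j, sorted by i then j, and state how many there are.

α = atan 0.7 = 34.99°;  2α = 69.98°
n_0 = (-0.8944, -0.4472)
n_1 = (-0.2405, -0.9706)
n_2 = (+0.8584, -0.5129)
n_3 = (+0.9788, +0.2049)
n_4 = (+0.4316, +0.9021)
n_5 = (-0.9372, +0.3488)
  (0,1): δ = 130.48°  ·
  (0,2): δ = 57.42°  ✓
  (0,3): δ = 14.74°  ✓
  (0,4): δ = 37.87°  ✓
  (0,5): δ = 133.02°  ·
  (1,2): δ = 106.94°  ·
  (1,3): δ = 64.26°  ✓
  (1,4): δ = 11.65°  ✓
  (1,5): δ = 83.50°  ·
  (2,3): δ = 137.32°  ·
  (2,4): δ = 84.71°  ·
  (2,5): δ = 10.44°  ✓
  (3,4): δ = 127.39°  ·
  (3,5): δ = 32.24°  ✓
  (4,5): δ = 84.85°  ·
antipodal pairs: 7

count = 7; pairs: (0,2), (0,3), (0,4), (1,3), (1,4), (2,5), (3,5)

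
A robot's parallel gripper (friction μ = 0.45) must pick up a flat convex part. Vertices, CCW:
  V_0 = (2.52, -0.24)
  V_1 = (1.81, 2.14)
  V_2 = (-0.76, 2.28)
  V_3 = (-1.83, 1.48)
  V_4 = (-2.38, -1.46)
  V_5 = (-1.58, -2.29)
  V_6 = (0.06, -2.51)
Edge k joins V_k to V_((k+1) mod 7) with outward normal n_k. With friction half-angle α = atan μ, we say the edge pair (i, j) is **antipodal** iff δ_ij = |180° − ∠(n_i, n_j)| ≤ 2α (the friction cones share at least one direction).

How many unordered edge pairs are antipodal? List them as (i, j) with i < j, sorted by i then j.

count = 8; pairs: (0,3), (0,4), (1,4), (1,5), (1,6), (2,5), (2,6), (3,6)

α = atan 0.45 = 24.23°;  2α = 48.46°
n_0 = (+0.9583, +0.2859)
n_1 = (+0.0544, +0.9985)
n_2 = (-0.5988, +0.8009)
n_3 = (-0.9829, +0.1839)
n_4 = (-0.7200, -0.6940)
n_5 = (-0.1330, -0.9911)
n_6 = (+0.6782, -0.7349)
  (0,1): δ = 109.73°  ·
  (0,2): δ = 69.83°  ·
  (0,3): δ = 27.21°  ✓
  (0,4): δ = 27.33°  ✓
  (0,5): δ = 65.75°  ·
  (0,6): δ = 116.09°  ·
  (1,2): δ = 140.10°  ·
  (1,3): δ = 97.48°  ·
  (1,4): δ = 42.94°  ✓
  (1,5): δ = 4.52°  ✓
  (1,6): δ = 45.82°  ✓
  (2,3): δ = 137.38°  ·
  (2,4): δ = 82.84°  ·
  (2,5): δ = 44.42°  ✓
  (2,6): δ = 5.92°  ✓
  (3,4): δ = 125.46°  ·
  (3,5): δ = 87.04°  ·
  (3,6): δ = 36.70°  ✓
  (4,5): δ = 141.59°  ·
  (4,6): δ = 91.25°  ·
  (5,6): δ = 129.66°  ·
antipodal pairs: 8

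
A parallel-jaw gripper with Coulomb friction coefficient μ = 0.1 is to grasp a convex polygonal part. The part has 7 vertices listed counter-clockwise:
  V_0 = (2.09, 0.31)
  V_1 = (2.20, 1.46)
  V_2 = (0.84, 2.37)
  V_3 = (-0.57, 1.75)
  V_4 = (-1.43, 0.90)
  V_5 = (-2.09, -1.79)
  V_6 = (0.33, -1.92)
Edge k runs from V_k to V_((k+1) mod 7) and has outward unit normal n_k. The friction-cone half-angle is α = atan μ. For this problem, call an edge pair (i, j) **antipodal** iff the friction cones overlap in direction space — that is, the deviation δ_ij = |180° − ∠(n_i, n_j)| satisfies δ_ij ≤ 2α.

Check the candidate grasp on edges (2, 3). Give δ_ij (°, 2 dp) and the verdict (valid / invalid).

α = atan 0.1 = 5.71°;  2α = 11.42°
edge 2: e_2 = (-1.41, -0.62);  n_2 = (-0.4025, +0.9154)
edge 3: e_3 = (-0.86, -0.85);  n_3 = (-0.7030, +0.7112)
∠(n_2, n_3) = 20.93°
δ = |180° − 20.93°| = 159.07°
159.07° > 2α = 11.42°  →  invalid

δ = 159.07°, invalid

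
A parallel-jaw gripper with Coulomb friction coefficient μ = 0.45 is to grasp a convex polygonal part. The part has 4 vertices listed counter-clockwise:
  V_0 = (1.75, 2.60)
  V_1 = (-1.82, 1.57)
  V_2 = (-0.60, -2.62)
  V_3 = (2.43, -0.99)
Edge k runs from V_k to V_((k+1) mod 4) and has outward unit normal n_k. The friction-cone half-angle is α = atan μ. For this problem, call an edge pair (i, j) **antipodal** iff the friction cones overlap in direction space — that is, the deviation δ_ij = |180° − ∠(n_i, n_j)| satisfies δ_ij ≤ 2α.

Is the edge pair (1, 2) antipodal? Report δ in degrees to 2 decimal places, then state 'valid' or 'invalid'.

α = atan 0.45 = 24.23°;  2α = 48.46°
edge 1: e_1 = (+1.22, -4.19);  n_1 = (-0.9601, -0.2796)
edge 2: e_2 = (+3.03, +1.63);  n_2 = (+0.4738, -0.8807)
∠(n_1, n_2) = 102.04°
δ = |180° − 102.04°| = 77.96°
77.96° > 2α = 48.46°  →  invalid

δ = 77.96°, invalid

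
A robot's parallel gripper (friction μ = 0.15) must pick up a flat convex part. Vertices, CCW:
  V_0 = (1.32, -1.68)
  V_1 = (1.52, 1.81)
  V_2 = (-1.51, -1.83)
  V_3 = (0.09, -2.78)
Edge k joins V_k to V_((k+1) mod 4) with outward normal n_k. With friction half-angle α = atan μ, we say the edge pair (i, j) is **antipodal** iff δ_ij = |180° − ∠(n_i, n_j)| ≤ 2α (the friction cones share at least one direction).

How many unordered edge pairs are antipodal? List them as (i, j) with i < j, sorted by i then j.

α = atan 0.15 = 8.53°;  2α = 17.06°
n_0 = (+0.9984, -0.0572)
n_1 = (-0.7686, +0.6398)
n_2 = (-0.5105, -0.8599)
n_3 = (+0.6666, -0.7454)
  (0,1): δ = 36.49°  ·
  (0,2): δ = 62.58°  ·
  (0,3): δ = 135.09°  ·
  (1,2): δ = 80.93°  ·
  (1,3): δ = 8.42°  ✓
  (2,3): δ = 107.49°  ·
antipodal pairs: 1

count = 1; pairs: (1,3)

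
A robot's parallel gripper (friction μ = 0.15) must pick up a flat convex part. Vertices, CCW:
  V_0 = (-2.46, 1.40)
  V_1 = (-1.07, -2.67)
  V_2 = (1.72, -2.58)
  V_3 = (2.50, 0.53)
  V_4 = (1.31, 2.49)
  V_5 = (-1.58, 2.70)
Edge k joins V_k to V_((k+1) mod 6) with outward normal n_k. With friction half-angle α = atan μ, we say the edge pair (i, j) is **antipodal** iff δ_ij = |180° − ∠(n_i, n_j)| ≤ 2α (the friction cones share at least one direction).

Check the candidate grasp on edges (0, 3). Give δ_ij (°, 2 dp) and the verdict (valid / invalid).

α = atan 0.15 = 8.53°;  2α = 17.06°
edge 0: e_0 = (+1.39, -4.07);  n_0 = (-0.9463, -0.3232)
edge 3: e_3 = (-1.19, +1.96);  n_3 = (+0.8548, +0.5190)
∠(n_0, n_3) = 167.59°
δ = |180° − 167.59°| = 12.41°
12.41° ≤ 2α = 17.06°  →  valid

δ = 12.41°, valid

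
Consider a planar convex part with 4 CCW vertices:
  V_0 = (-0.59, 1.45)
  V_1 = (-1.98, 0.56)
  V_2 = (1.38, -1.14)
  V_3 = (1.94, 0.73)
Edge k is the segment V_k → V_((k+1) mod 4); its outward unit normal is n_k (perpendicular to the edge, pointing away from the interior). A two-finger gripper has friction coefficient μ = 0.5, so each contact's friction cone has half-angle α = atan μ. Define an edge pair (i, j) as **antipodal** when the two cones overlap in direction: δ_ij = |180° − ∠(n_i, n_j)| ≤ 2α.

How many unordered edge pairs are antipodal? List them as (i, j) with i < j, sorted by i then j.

α = atan 0.5 = 26.57°;  2α = 53.13°
n_0 = (-0.5392, +0.8422)
n_1 = (-0.4515, -0.8923)
n_2 = (+0.9580, -0.2869)
n_3 = (+0.2737, +0.9618)
  (0,1): δ = 59.47°  ·
  (0,2): δ = 40.70°  ✓
  (0,3): δ = 131.48°  ·
  (1,2): δ = 79.83°  ·
  (1,3): δ = 10.95°  ✓
  (2,3): δ = 89.21°  ·
antipodal pairs: 2

count = 2; pairs: (0,2), (1,3)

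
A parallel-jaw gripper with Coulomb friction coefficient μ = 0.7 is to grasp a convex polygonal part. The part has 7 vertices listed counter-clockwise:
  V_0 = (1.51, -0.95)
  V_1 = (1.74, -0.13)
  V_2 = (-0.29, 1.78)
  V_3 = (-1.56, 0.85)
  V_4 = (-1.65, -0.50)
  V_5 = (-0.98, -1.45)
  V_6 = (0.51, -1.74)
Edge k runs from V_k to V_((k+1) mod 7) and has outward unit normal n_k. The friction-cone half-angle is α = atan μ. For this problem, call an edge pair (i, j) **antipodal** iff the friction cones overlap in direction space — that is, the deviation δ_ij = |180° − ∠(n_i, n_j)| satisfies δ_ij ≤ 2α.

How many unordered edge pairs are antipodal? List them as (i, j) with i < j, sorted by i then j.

count = 9; pairs: (0,2), (0,3), (0,4), (1,3), (1,4), (1,5), (2,5), (2,6), (3,6)

α = atan 0.7 = 34.99°;  2α = 69.98°
n_0 = (+0.9628, -0.2701)
n_1 = (+0.6853, +0.7283)
n_2 = (-0.5908, +0.8068)
n_3 = (-0.9978, +0.0665)
n_4 = (-0.8172, -0.5763)
n_5 = (-0.1910, -0.9816)
n_6 = (+0.6199, -0.7847)
  (0,1): δ = 117.59°  ·
  (0,2): δ = 38.12°  ✓
  (0,3): δ = 11.85°  ✓
  (0,4): δ = 50.86°  ✓
  (0,5): δ = 94.65°  ·
  (0,6): δ = 143.98°  ·
  (1,2): δ = 100.53°  ·
  (1,3): δ = 50.56°  ✓
  (1,4): δ = 11.55°  ✓
  (1,5): δ = 32.24°  ✓
  (1,6): δ = 81.56°  ·
  (2,3): δ = 130.03°  ·
  (2,4): δ = 91.02°  ·
  (2,5): δ = 47.23°  ✓
  (2,6): δ = 2.09°  ✓
  (3,4): δ = 140.99°  ·
  (3,5): δ = 97.20°  ·
  (3,6): δ = 47.88°  ✓
  (4,5): δ = 136.21°  ·
  (4,6): δ = 86.89°  ·
  (5,6): δ = 130.68°  ·
antipodal pairs: 9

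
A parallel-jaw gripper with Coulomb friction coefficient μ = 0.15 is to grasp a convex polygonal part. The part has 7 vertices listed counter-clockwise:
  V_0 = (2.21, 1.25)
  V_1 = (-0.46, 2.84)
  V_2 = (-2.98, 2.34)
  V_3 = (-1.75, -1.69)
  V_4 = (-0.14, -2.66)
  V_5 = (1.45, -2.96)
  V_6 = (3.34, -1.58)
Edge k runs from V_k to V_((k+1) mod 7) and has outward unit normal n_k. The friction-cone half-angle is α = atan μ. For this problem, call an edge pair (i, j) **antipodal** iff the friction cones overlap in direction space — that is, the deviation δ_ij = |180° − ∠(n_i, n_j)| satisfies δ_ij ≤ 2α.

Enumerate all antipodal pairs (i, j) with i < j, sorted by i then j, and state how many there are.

count = 2; pairs: (0,3), (2,6)

α = atan 0.15 = 8.53°;  2α = 17.06°
n_0 = (+0.5117, +0.8592)
n_1 = (-0.1946, +0.9809)
n_2 = (-0.9564, -0.2919)
n_3 = (-0.5161, -0.8566)
n_4 = (-0.1854, -0.9827)
n_5 = (+0.5897, -0.8076)
n_6 = (+0.9287, +0.3708)
  (0,1): δ = 138.00°  ·
  (0,2): δ = 42.25°  ·
  (0,3): δ = 0.29°  ✓
  (0,4): δ = 20.09°  ·
  (0,5): δ = 66.91°  ·
  (0,6): δ = 142.54°  ·
  (1,2): δ = 84.25°  ·
  (1,3): δ = 42.29°  ·
  (1,4): δ = 21.91°  ·
  (1,5): δ = 24.91°  ·
  (1,6): δ = 100.54°  ·
  (2,3): δ = 138.04°  ·
  (2,4): δ = 117.66°  ·
  (2,5): δ = 70.84°  ·
  (2,6): δ = 4.79°  ✓
  (3,4): δ = 159.62°  ·
  (3,5): δ = 112.80°  ·
  (3,6): δ = 37.17°  ·
  (4,5): δ = 133.18°  ·
  (4,6): δ = 57.55°  ·
  (5,6): δ = 104.37°  ·
antipodal pairs: 2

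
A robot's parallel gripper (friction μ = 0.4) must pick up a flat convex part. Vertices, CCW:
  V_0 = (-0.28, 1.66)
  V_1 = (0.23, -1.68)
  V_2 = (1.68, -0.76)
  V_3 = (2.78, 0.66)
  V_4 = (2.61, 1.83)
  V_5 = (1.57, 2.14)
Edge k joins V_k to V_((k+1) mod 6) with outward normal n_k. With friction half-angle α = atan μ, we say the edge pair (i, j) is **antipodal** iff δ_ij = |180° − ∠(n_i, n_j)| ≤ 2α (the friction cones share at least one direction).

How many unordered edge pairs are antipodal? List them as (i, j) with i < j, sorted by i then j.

count = 3; pairs: (0,3), (1,5), (2,5)

α = atan 0.4 = 21.80°;  2α = 43.60°
n_0 = (-0.9885, -0.1509)
n_1 = (+0.5357, -0.8444)
n_2 = (+0.7905, -0.6124)
n_3 = (+0.9896, +0.1438)
n_4 = (+0.2857, +0.9583)
n_5 = (-0.2511, +0.9679)
  (0,1): δ = 66.29°  ·
  (0,2): δ = 46.44°  ·
  (0,3): δ = 0.41°  ✓
  (0,4): δ = 64.72°  ·
  (0,5): δ = 95.86°  ·
  (1,2): δ = 160.16°  ·
  (1,3): δ = 114.13°  ·
  (1,4): δ = 48.99°  ·
  (1,5): δ = 17.85°  ✓
  (2,3): δ = 133.97°  ·
  (2,4): δ = 68.84°  ·
  (2,5): δ = 37.69°  ✓
  (3,4): δ = 114.87°  ·
  (3,5): δ = 83.72°  ·
  (4,5): δ = 148.86°  ·
antipodal pairs: 3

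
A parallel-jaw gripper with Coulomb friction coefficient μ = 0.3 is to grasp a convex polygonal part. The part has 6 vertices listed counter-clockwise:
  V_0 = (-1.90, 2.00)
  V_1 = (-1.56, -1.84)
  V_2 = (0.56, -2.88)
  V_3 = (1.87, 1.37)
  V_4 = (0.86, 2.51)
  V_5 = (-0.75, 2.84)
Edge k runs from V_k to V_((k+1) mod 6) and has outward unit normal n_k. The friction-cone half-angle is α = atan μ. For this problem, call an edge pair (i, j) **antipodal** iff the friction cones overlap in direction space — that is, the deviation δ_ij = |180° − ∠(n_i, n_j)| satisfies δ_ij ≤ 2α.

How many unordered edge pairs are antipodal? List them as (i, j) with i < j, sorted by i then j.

count = 3; pairs: (0,2), (1,3), (1,4)

α = atan 0.3 = 16.70°;  2α = 33.40°
n_0 = (-0.9961, -0.0882)
n_1 = (-0.4404, -0.8978)
n_2 = (+0.9556, -0.2946)
n_3 = (+0.7485, +0.6631)
n_4 = (+0.2008, +0.9796)
n_5 = (-0.5898, +0.8075)
  (0,1): δ = 121.19°  ·
  (0,2): δ = 22.19°  ✓
  (0,3): δ = 36.48°  ·
  (0,4): δ = 73.36°  ·
  (0,5): δ = 121.09°  ·
  (1,2): δ = 81.00°  ·
  (1,3): δ = 22.33°  ✓
  (1,4): δ = 14.55°  ✓
  (1,5): δ = 62.28°  ·
  (2,3): δ = 121.33°  ·
  (2,4): δ = 84.45°  ·
  (2,5): δ = 36.72°  ·
  (3,4): δ = 143.12°  ·
  (3,5): δ = 95.39°  ·
  (4,5): δ = 132.27°  ·
antipodal pairs: 3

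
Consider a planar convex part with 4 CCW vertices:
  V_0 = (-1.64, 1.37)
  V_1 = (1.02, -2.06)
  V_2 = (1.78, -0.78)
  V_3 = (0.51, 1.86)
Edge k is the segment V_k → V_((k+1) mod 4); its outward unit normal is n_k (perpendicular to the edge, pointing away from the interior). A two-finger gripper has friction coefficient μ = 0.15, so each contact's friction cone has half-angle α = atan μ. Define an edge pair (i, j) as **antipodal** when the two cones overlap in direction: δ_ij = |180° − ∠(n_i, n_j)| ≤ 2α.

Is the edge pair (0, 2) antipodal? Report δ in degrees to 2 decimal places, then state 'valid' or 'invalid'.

δ = 12.10°, valid

α = atan 0.15 = 8.53°;  2α = 17.06°
edge 0: e_0 = (+2.66, -3.43);  n_0 = (-0.7902, -0.6128)
edge 2: e_2 = (-1.27, +2.64);  n_2 = (+0.9011, +0.4335)
∠(n_0, n_2) = 167.90°
δ = |180° − 167.90°| = 12.10°
12.10° ≤ 2α = 17.06°  →  valid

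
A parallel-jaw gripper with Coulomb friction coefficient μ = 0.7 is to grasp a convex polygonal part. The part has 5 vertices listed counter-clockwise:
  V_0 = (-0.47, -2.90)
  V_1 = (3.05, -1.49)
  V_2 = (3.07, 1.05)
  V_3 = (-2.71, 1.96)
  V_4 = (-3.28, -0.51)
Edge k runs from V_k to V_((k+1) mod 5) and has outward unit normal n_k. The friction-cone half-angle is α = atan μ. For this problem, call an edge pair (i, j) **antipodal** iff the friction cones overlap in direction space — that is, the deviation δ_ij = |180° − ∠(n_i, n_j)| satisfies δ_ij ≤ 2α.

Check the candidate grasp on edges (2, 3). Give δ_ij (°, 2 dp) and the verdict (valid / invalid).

δ = 94.05°, invalid

α = atan 0.7 = 34.99°;  2α = 69.98°
edge 2: e_2 = (-5.78, +0.91);  n_2 = (+0.1555, +0.9878)
edge 3: e_3 = (-0.57, -2.47);  n_3 = (-0.9744, +0.2249)
∠(n_2, n_3) = 85.95°
δ = |180° − 85.95°| = 94.05°
94.05° > 2α = 69.98°  →  invalid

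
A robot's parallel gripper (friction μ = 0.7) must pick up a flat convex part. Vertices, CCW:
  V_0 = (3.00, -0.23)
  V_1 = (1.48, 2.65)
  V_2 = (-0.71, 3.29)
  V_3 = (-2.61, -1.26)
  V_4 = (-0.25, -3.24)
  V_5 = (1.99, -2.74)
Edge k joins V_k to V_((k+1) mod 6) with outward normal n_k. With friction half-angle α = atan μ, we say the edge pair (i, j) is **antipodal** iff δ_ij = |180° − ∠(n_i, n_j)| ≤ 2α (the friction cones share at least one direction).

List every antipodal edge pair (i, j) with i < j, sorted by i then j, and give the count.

count = 6; pairs: (0,2), (0,3), (1,3), (1,4), (2,4), (2,5)

α = atan 0.7 = 34.99°;  2α = 69.98°
n_0 = (+0.8844, +0.4668)
n_1 = (+0.2805, +0.9599)
n_2 = (-0.9228, +0.3853)
n_3 = (-0.6427, -0.7661)
n_4 = (+0.2179, -0.9760)
n_5 = (+0.9277, -0.3733)
  (0,1): δ = 134.11°  ·
  (0,2): δ = 50.49°  ✓
  (0,3): δ = 22.18°  ✓
  (0,4): δ = 74.76°  ·
  (0,5): δ = 130.26°  ·
  (1,2): δ = 96.37°  ·
  (1,3): δ = 23.71°  ✓
  (1,4): δ = 28.87°  ✓
  (1,5): δ = 84.37°  ·
  (2,3): δ = 107.33°  ·
  (2,4): δ = 54.75°  ✓
  (2,5): δ = 0.75°  ✓
  (3,4): δ = 127.42°  ·
  (3,5): δ = 71.92°  ·
  (4,5): δ = 124.50°  ·
antipodal pairs: 6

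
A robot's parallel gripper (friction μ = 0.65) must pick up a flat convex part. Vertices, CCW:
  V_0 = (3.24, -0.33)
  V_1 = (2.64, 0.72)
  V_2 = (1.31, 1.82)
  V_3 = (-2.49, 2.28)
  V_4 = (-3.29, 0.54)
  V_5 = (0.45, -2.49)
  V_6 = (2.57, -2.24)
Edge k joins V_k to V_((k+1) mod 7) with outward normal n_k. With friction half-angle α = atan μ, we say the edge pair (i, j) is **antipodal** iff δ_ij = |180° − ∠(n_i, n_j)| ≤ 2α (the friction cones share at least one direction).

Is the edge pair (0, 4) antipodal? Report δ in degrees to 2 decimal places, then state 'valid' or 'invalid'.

δ = 21.24°, valid

α = atan 0.65 = 33.02°;  2α = 66.05°
edge 0: e_0 = (-0.60, +1.05);  n_0 = (+0.8682, +0.4961)
edge 4: e_4 = (+3.74, -3.03);  n_4 = (-0.6295, -0.7770)
∠(n_0, n_4) = 158.76°
δ = |180° − 158.76°| = 21.24°
21.24° ≤ 2α = 66.05°  →  valid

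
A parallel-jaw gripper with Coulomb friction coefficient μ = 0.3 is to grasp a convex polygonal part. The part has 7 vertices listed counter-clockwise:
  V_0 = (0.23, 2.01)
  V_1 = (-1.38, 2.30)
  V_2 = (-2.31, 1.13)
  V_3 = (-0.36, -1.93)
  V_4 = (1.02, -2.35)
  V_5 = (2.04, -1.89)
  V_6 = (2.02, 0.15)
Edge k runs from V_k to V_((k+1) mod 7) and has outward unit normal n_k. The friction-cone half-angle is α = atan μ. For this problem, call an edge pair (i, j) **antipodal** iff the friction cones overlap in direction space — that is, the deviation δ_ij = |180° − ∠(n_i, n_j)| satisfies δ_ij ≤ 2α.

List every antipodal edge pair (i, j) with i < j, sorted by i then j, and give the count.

count = 5; pairs: (0,3), (1,4), (2,5), (2,6), (3,6)

α = atan 0.3 = 16.70°;  2α = 33.40°
n_0 = (+0.1773, +0.9842)
n_1 = (-0.7828, +0.6222)
n_2 = (-0.8433, -0.5374)
n_3 = (-0.2912, -0.9567)
n_4 = (+0.4111, -0.9116)
n_5 = (+1.0000, +0.0098)
n_6 = (+0.7205, +0.6934)
  (0,1): δ = 118.27°  ·
  (0,2): δ = 47.28°  ·
  (0,3): δ = 6.72°  ✓
  (0,4): δ = 34.49°  ·
  (0,5): δ = 100.77°  ·
  (0,6): δ = 144.11°  ·
  (1,2): δ = 109.01°  ·
  (1,3): δ = 68.45°  ·
  (1,4): δ = 27.25°  ✓
  (1,5): δ = 39.04°  ·
  (1,6): δ = 82.38°  ·
  (2,3): δ = 139.44°  ·
  (2,4): δ = 98.23°  ·
  (2,5): δ = 31.95°  ✓
  (2,6): δ = 11.39°  ✓
  (3,4): δ = 138.80°  ·
  (3,5): δ = 72.51°  ·
  (3,6): δ = 29.17°  ✓
  (4,5): δ = 113.71°  ·
  (4,6): δ = 70.37°  ·
  (5,6): δ = 136.66°  ·
antipodal pairs: 5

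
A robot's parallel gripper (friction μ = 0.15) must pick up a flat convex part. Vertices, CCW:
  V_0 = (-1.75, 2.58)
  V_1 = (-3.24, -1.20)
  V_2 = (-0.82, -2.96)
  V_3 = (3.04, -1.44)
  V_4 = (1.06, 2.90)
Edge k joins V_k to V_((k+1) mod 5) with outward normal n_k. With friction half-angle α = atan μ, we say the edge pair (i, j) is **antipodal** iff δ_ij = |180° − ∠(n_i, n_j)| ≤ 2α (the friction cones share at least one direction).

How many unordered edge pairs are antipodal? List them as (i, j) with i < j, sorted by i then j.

α = atan 0.15 = 8.53°;  2α = 17.06°
n_0 = (-0.9303, +0.3667)
n_1 = (-0.5882, -0.8087)
n_2 = (+0.3664, -0.9305)
n_3 = (+0.9098, +0.4151)
n_4 = (-0.1131, +0.9936)
  (0,1): δ = 104.51°  ·
  (0,2): δ = 46.99°  ·
  (0,3): δ = 46.04°  ·
  (0,4): δ = 118.01°  ·
  (1,2): δ = 122.48°  ·
  (1,3): δ = 29.45°  ·
  (1,4): δ = 42.52°  ·
  (2,3): δ = 86.97°  ·
  (2,4): δ = 15.00°  ✓
  (3,4): δ = 108.03°  ·
antipodal pairs: 1

count = 1; pairs: (2,4)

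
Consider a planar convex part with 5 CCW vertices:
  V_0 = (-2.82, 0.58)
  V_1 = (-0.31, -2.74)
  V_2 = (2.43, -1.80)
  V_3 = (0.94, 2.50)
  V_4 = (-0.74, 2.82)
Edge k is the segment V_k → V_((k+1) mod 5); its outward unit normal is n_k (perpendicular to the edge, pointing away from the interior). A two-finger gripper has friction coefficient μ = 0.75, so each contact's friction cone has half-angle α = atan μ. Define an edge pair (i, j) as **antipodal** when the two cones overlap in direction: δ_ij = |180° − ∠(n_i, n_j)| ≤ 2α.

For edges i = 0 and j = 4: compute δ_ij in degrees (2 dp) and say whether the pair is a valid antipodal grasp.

δ = 100.03°, invalid

α = atan 0.75 = 36.87°;  2α = 73.74°
edge 0: e_0 = (+2.51, -3.32);  n_0 = (-0.7977, -0.6031)
edge 4: e_4 = (-2.08, -2.24);  n_4 = (-0.7328, +0.6805)
∠(n_0, n_4) = 79.97°
δ = |180° − 79.97°| = 100.03°
100.03° > 2α = 73.74°  →  invalid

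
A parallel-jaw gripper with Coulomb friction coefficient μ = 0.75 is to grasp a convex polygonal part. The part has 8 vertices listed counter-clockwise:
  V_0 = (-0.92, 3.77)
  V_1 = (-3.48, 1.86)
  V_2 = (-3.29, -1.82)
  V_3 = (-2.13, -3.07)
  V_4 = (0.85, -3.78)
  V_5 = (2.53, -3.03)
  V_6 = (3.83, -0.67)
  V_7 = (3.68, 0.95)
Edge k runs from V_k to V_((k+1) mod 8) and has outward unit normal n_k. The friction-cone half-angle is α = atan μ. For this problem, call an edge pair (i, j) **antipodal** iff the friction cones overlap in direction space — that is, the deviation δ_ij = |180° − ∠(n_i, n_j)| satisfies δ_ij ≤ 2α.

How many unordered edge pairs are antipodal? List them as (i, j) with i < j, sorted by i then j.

α = atan 0.75 = 36.87°;  2α = 73.74°
n_0 = (-0.5980, +0.8015)
n_1 = (-0.9987, -0.0516)
n_2 = (-0.7330, -0.6802)
n_3 = (-0.2318, -0.9728)
n_4 = (+0.4077, -0.9131)
n_5 = (+0.8759, -0.4825)
n_6 = (+0.9957, +0.0922)
n_7 = (+0.5226, +0.8525)
  (0,1): δ = 123.77°  ·
  (0,2): δ = 83.87°  ·
  (0,3): δ = 50.13°  ✓
  (0,4): δ = 12.67°  ✓
  (0,5): δ = 24.43°  ✓
  (0,6): δ = 58.56°  ✓
  (0,7): δ = 111.76°  ·
  (1,2): δ = 140.09°  ·
  (1,3): δ = 106.36°  ·
  (1,4): δ = 68.90°  ✓
  (1,5): δ = 31.80°  ✓
  (1,6): δ = 2.33°  ✓
  (1,7): δ = 55.53°  ✓
  (2,3): δ = 146.26°  ·
  (2,4): δ = 108.80°  ·
  (2,5): δ = 71.71°  ✓
  (2,6): δ = 37.57°  ✓
  (2,7): δ = 15.63°  ✓
  (3,4): δ = 142.54°  ·
  (3,5): δ = 105.45°  ·
  (3,6): δ = 71.31°  ✓
  (3,7): δ = 18.11°  ✓
  (4,5): δ = 142.91°  ·
  (4,6): δ = 108.77°  ·
  (4,7): δ = 55.57°  ✓
  (5,6): δ = 145.86°  ·
  (5,7): δ = 92.66°  ·
  (6,7): δ = 126.80°  ·
antipodal pairs: 14

count = 14; pairs: (0,3), (0,4), (0,5), (0,6), (1,4), (1,5), (1,6), (1,7), (2,5), (2,6), (2,7), (3,6), (3,7), (4,7)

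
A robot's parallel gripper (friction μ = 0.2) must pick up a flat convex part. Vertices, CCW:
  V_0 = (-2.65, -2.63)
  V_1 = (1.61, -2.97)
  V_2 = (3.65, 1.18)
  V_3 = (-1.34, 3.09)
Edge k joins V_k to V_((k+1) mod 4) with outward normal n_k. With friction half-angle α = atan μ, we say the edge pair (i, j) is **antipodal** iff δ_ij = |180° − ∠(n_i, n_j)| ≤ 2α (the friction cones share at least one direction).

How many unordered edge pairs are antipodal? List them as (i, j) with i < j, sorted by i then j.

α = atan 0.2 = 11.31°;  2α = 22.62°
n_0 = (-0.0796, -0.9968)
n_1 = (+0.8974, -0.4411)
n_2 = (+0.3575, +0.9339)
n_3 = (-0.9748, +0.2232)
  (0,1): δ = 111.61°  ·
  (0,2): δ = 16.38°  ✓
  (0,3): δ = 81.66°  ·
  (1,2): δ = 84.77°  ·
  (1,3): δ = 13.28°  ✓
  (2,3): δ = 81.95°  ·
antipodal pairs: 2

count = 2; pairs: (0,2), (1,3)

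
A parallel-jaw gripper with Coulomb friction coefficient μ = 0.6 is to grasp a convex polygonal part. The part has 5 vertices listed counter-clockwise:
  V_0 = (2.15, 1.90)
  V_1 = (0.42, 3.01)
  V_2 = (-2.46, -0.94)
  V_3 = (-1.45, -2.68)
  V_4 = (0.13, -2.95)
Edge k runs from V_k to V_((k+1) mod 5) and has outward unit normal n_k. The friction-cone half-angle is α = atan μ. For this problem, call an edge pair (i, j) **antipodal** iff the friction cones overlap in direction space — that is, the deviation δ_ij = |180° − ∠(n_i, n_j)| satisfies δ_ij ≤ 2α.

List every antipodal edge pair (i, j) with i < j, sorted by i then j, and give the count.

α = atan 0.6 = 30.96°;  2α = 61.93°
n_0 = (+0.5400, +0.8417)
n_1 = (-0.8080, +0.5891)
n_2 = (-0.8649, -0.5020)
n_3 = (-0.1684, -0.9857)
n_4 = (+0.9231, -0.3845)
  (0,1): δ = 93.41°  ·
  (0,2): δ = 27.18°  ✓
  (0,3): δ = 22.99°  ✓
  (0,4): δ = 100.07°  ·
  (1,2): δ = 113.77°  ·
  (1,3): δ = 63.60°  ·
  (1,4): δ = 13.48°  ✓
  (2,3): δ = 129.83°  ·
  (2,4): δ = 52.74°  ✓
  (3,4): δ = 102.91°  ·
antipodal pairs: 4

count = 4; pairs: (0,2), (0,3), (1,4), (2,4)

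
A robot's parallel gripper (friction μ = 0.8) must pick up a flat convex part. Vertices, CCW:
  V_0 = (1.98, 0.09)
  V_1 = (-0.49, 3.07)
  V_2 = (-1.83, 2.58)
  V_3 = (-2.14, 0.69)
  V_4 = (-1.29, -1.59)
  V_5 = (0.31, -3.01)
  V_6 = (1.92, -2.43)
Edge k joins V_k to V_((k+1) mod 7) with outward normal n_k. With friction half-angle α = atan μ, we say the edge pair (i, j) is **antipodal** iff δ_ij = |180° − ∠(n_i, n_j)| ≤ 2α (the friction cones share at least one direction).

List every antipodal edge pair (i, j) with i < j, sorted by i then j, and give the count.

count = 11; pairs: (0,2), (0,3), (0,4), (0,5), (1,4), (1,5), (1,6), (2,5), (2,6), (3,6), (4,6)

α = atan 0.8 = 38.66°;  2α = 77.32°
n_0 = (+0.7699, +0.6381)
n_1 = (-0.3434, +0.9392)
n_2 = (-0.9868, +0.1619)
n_3 = (-0.9370, -0.3493)
n_4 = (-0.6638, -0.7479)
n_5 = (+0.3389, -0.9408)
n_6 = (+0.9997, -0.0238)
  (0,1): δ = 109.57°  ·
  (0,2): δ = 48.97°  ✓
  (0,3): δ = 19.21°  ✓
  (0,4): δ = 8.76°  ✓
  (0,5): δ = 70.16°  ✓
  (0,6): δ = 138.98°  ·
  (1,2): δ = 119.40°  ·
  (1,3): δ = 89.64°  ·
  (1,4): δ = 61.68°  ✓
  (1,5): δ = 0.27°  ✓
  (1,6): δ = 68.55°  ✓
  (2,3): δ = 150.24°  ·
  (2,4): δ = 122.27°  ·
  (2,5): δ = 60.87°  ✓
  (2,6): δ = 7.95°  ✓
  (3,4): δ = 152.03°  ·
  (3,5): δ = 90.63°  ·
  (3,6): δ = 21.81°  ✓
  (4,5): δ = 118.60°  ·
  (4,6): δ = 49.77°  ✓
  (5,6): δ = 111.18°  ·
antipodal pairs: 11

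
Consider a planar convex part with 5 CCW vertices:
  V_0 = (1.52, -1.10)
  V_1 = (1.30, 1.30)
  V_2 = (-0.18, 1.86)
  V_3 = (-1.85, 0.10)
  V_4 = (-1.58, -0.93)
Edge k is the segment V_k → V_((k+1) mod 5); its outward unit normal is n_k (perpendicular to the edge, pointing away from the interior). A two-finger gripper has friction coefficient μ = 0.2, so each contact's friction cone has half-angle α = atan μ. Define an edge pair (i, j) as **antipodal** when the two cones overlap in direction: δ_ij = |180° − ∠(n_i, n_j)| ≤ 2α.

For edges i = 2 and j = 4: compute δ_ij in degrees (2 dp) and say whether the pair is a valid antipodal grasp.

δ = 49.64°, invalid

α = atan 0.2 = 11.31°;  2α = 22.62°
edge 2: e_2 = (-1.67, -1.76);  n_2 = (-0.7254, +0.6883)
edge 4: e_4 = (+3.10, -0.17);  n_4 = (-0.0548, -0.9985)
∠(n_2, n_4) = 130.36°
δ = |180° − 130.36°| = 49.64°
49.64° > 2α = 22.62°  →  invalid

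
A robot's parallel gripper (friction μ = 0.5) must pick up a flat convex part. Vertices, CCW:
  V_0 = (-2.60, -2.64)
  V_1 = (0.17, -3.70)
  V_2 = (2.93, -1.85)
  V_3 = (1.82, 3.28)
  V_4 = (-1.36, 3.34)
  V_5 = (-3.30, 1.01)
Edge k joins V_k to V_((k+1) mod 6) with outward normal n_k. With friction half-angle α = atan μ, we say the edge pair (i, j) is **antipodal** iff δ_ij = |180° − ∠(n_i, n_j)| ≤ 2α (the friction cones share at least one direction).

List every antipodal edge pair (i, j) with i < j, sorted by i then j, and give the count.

α = atan 0.5 = 26.57°;  2α = 53.13°
n_0 = (-0.3574, -0.9340)
n_1 = (+0.5568, -0.8307)
n_2 = (+0.9774, +0.2115)
n_3 = (+0.0189, +0.9998)
n_4 = (-0.7685, +0.6399)
n_5 = (-0.9821, -0.1883)
  (0,1): δ = 125.23°  ·
  (0,2): δ = 56.85°  ·
  (0,3): δ = 19.86°  ✓
  (0,4): δ = 71.16°  ·
  (0,5): δ = 121.80°  ·
  (1,2): δ = 111.62°  ·
  (1,3): δ = 34.91°  ✓
  (1,4): δ = 16.39°  ✓
  (1,5): δ = 67.02°  ·
  (2,3): δ = 103.29°  ·
  (2,4): δ = 51.99°  ✓
  (2,5): δ = 1.35°  ✓
  (3,4): δ = 128.70°  ·
  (3,5): δ = 78.06°  ·
  (4,5): δ = 129.36°  ·
antipodal pairs: 5

count = 5; pairs: (0,3), (1,3), (1,4), (2,4), (2,5)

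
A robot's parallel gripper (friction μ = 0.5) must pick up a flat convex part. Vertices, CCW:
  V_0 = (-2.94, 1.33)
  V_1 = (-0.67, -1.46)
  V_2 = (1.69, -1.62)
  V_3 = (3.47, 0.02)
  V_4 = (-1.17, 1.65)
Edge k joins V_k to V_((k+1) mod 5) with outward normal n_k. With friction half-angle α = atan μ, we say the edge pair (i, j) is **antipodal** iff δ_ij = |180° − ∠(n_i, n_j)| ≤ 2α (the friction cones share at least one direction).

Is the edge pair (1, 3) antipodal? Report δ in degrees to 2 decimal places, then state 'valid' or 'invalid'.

α = atan 0.5 = 26.57°;  2α = 53.13°
edge 1: e_1 = (+2.36, -0.16);  n_1 = (-0.0676, -0.9977)
edge 3: e_3 = (-4.64, +1.63);  n_3 = (+0.3314, +0.9435)
∠(n_1, n_3) = 164.52°
δ = |180° − 164.52°| = 15.48°
15.48° ≤ 2α = 53.13°  →  valid

δ = 15.48°, valid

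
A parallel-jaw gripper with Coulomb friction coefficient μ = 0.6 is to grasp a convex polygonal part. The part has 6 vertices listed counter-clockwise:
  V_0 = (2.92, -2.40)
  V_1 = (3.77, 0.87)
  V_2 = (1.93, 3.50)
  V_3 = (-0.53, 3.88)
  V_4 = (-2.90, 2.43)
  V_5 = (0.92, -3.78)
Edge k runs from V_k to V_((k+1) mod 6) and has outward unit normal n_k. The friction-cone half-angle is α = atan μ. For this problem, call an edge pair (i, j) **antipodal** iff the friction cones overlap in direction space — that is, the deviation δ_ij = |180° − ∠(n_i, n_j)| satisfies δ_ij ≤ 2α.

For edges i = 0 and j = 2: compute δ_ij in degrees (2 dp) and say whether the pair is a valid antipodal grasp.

α = atan 0.6 = 30.96°;  2α = 61.93°
edge 0: e_0 = (+0.85, +3.27);  n_0 = (+0.9678, -0.2516)
edge 2: e_2 = (-2.46, +0.38);  n_2 = (+0.1527, +0.9883)
∠(n_0, n_2) = 95.79°
δ = |180° − 95.79°| = 84.21°
84.21° > 2α = 61.93°  →  invalid

δ = 84.21°, invalid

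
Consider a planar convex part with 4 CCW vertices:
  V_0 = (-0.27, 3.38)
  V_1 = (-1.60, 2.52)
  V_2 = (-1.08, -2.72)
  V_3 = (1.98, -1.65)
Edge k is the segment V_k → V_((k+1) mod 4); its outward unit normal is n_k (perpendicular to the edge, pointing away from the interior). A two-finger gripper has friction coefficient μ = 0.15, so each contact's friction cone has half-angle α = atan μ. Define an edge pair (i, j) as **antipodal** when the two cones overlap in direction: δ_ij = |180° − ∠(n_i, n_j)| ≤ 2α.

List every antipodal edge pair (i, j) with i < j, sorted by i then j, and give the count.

α = atan 0.15 = 8.53°;  2α = 17.06°
n_0 = (-0.5430, +0.8397)
n_1 = (-0.9951, -0.0988)
n_2 = (+0.3301, -0.9440)
n_3 = (+0.9128, +0.4083)
  (0,1): δ = 117.22°  ·
  (0,2): δ = 13.61°  ✓
  (0,3): δ = 81.21°  ·
  (1,2): δ = 76.39°  ·
  (1,3): δ = 18.43°  ·
  (2,3): δ = 85.17°  ·
antipodal pairs: 1

count = 1; pairs: (0,2)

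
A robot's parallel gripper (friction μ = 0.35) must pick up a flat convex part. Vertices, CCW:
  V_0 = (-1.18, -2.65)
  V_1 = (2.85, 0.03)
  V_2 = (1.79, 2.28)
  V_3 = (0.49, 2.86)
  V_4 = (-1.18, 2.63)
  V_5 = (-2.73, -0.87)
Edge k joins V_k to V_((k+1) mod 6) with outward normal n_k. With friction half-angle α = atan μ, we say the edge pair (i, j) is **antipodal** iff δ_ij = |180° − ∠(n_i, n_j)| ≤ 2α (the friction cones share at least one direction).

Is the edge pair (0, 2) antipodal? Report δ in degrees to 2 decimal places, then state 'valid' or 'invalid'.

δ = 57.67°, invalid

α = atan 0.35 = 19.29°;  2α = 38.58°
edge 0: e_0 = (+4.03, +2.68);  n_0 = (+0.5537, -0.8327)
edge 2: e_2 = (-1.30, +0.58);  n_2 = (+0.4074, +0.9132)
∠(n_0, n_2) = 122.33°
δ = |180° − 122.33°| = 57.67°
57.67° > 2α = 38.58°  →  invalid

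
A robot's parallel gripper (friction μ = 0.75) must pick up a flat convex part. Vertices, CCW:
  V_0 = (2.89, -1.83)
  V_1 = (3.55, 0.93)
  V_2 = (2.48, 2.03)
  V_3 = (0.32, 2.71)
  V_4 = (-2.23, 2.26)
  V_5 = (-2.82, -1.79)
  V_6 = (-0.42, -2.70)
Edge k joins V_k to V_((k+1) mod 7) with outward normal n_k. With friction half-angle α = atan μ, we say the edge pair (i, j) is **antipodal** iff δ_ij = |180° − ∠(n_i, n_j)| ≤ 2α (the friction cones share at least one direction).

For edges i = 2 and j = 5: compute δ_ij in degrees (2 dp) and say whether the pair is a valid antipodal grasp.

δ = 3.29°, valid

α = atan 0.75 = 36.87°;  2α = 73.74°
edge 2: e_2 = (-2.16, +0.68);  n_2 = (+0.3003, +0.9538)
edge 5: e_5 = (+2.40, -0.91);  n_5 = (-0.3545, -0.9350)
∠(n_2, n_5) = 176.71°
δ = |180° − 176.71°| = 3.29°
3.29° ≤ 2α = 73.74°  →  valid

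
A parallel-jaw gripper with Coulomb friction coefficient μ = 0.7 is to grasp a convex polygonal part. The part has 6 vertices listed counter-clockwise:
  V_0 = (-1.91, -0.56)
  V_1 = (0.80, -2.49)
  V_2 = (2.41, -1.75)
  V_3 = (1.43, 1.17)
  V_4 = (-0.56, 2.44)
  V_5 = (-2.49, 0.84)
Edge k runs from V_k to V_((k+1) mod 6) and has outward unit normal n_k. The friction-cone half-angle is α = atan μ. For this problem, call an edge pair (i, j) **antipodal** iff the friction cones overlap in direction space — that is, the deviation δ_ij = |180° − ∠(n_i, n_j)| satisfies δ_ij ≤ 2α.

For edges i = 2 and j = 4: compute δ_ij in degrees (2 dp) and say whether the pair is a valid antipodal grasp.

α = atan 0.7 = 34.99°;  2α = 69.98°
edge 2: e_2 = (-0.98, +2.92);  n_2 = (+0.9480, +0.3182)
edge 4: e_4 = (-1.93, -1.60);  n_4 = (-0.6382, +0.7699)
∠(n_2, n_4) = 111.11°
δ = |180° − 111.11°| = 68.89°
68.89° ≤ 2α = 69.98°  →  valid

δ = 68.89°, valid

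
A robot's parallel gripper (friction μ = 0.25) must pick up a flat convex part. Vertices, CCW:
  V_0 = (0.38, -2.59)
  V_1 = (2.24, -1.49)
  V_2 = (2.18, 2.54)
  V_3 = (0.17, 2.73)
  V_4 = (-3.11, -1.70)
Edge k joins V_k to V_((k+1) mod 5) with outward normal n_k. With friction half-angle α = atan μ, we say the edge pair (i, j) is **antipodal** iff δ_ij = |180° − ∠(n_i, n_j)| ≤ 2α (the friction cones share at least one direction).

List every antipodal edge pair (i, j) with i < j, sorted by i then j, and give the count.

α = atan 0.25 = 14.04°;  2α = 28.07°
n_0 = (+0.5090, -0.8607)
n_1 = (+0.9999, +0.0149)
n_2 = (+0.0941, +0.9956)
n_3 = (-0.8037, +0.5951)
n_4 = (-0.2471, -0.9690)
  (0,1): δ = 119.75°  ·
  (0,2): δ = 36.00°  ·
  (0,3): δ = 22.88°  ✓
  (0,4): δ = 135.09°  ·
  (1,2): δ = 96.25°  ·
  (1,3): δ = 37.37°  ·
  (1,4): δ = 74.84°  ·
  (2,3): δ = 121.12°  ·
  (2,4): δ = 8.91°  ✓
  (3,4): δ = 67.79°  ·
antipodal pairs: 2

count = 2; pairs: (0,3), (2,4)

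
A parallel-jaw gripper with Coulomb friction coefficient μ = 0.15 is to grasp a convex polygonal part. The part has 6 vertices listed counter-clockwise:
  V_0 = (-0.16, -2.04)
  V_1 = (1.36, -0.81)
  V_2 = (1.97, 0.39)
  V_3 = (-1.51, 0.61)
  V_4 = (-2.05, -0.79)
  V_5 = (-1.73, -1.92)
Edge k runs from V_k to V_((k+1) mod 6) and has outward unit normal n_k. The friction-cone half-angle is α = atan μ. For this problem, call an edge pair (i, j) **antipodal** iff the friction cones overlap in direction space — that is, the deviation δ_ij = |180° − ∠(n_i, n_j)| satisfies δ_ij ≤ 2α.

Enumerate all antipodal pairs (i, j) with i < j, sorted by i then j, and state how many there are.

count = 2; pairs: (1,3), (2,5)

α = atan 0.15 = 8.53°;  2α = 17.06°
n_0 = (+0.6291, -0.7774)
n_1 = (+0.8914, -0.4531)
n_2 = (+0.0631, +0.9980)
n_3 = (-0.9330, +0.3599)
n_4 = (-0.9622, -0.2725)
n_5 = (-0.0762, -0.9971)
  (0,1): δ = 155.93°  ·
  (0,2): δ = 42.60°  ·
  (0,3): δ = 29.93°  ·
  (0,4): δ = 66.83°  ·
  (0,5): δ = 136.65°  ·
  (1,2): δ = 66.67°  ·
  (1,3): δ = 5.85°  ✓
  (1,4): δ = 42.76°  ·
  (1,5): δ = 112.57°  ·
  (2,3): δ = 107.48°  ·
  (2,4): δ = 70.57°  ·
  (2,5): δ = 0.75°  ✓
  (3,4): δ = 143.10°  ·
  (3,5): δ = 73.28°  ·
  (4,5): δ = 110.18°  ·
antipodal pairs: 2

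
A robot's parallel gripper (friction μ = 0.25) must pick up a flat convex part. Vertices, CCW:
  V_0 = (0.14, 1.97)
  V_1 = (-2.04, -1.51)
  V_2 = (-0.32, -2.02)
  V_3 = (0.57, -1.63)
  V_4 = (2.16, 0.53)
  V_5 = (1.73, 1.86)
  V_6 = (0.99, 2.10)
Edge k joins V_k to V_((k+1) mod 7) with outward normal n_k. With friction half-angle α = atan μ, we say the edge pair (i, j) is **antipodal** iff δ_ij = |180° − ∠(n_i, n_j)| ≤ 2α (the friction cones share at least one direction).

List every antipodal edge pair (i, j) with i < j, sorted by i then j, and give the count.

α = atan 0.25 = 14.04°;  2α = 28.07°
n_0 = (-0.8475, +0.5309)
n_1 = (-0.2843, -0.9587)
n_2 = (+0.4014, -0.9159)
n_3 = (+0.8053, -0.5928)
n_4 = (+0.9515, +0.3076)
n_5 = (+0.3085, +0.9512)
n_6 = (-0.1512, +0.9885)
  (0,1): δ = 74.45°  ·
  (0,2): δ = 34.27°  ·
  (0,3): δ = 4.29°  ✓
  (0,4): δ = 49.98°  ·
  (0,5): δ = 104.10°  ·
  (0,6): δ = 130.76°  ·
  (1,2): δ = 139.82°  ·
  (1,3): δ = 109.84°  ·
  (1,4): δ = 55.57°  ·
  (1,5): δ = 1.45°  ✓
  (1,6): δ = 25.21°  ✓
  (2,3): δ = 150.02°  ·
  (2,4): δ = 95.75°  ·
  (2,5): δ = 41.63°  ·
  (2,6): δ = 14.97°  ✓
  (3,4): δ = 125.73°  ·
  (3,5): δ = 71.61°  ·
  (3,6): δ = 44.95°  ·
  (4,5): δ = 125.89°  ·
  (4,6): δ = 99.22°  ·
  (5,6): δ = 153.34°  ·
antipodal pairs: 4

count = 4; pairs: (0,3), (1,5), (1,6), (2,6)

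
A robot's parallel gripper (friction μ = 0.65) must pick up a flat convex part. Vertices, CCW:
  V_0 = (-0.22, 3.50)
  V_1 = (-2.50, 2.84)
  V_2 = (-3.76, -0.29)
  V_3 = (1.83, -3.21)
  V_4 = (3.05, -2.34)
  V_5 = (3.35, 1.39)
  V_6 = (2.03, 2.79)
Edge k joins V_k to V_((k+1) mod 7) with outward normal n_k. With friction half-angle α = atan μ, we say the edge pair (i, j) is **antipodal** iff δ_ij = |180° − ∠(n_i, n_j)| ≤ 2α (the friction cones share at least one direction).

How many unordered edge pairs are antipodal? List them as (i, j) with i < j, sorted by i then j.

α = atan 0.65 = 33.02°;  2α = 66.05°
n_0 = (-0.2781, +0.9606)
n_1 = (-0.9277, +0.3734)
n_2 = (-0.4630, -0.8864)
n_3 = (+0.5806, -0.8142)
n_4 = (+0.9968, -0.0802)
n_5 = (+0.7276, +0.6860)
n_6 = (+0.3009, +0.9536)
  (0,1): δ = 128.07°  ·
  (0,2): δ = 43.73°  ✓
  (0,3): δ = 19.35°  ✓
  (0,4): δ = 69.26°  ·
  (0,5): δ = 117.17°  ·
  (0,6): δ = 146.34°  ·
  (1,2): δ = 95.65°  ·
  (1,3): δ = 32.58°  ✓
  (1,4): δ = 17.33°  ✓
  (1,5): δ = 65.24°  ✓
  (1,6): δ = 94.41°  ·
  (2,3): δ = 116.93°  ·
  (2,4): δ = 67.02°  ·
  (2,5): δ = 19.10°  ✓
  (2,6): δ = 10.07°  ✓
  (3,4): δ = 130.09°  ·
  (3,5): δ = 82.18°  ·
  (3,6): δ = 53.01°  ✓
  (4,5): δ = 132.09°  ·
  (4,6): δ = 102.92°  ·
  (5,6): δ = 150.83°  ·
antipodal pairs: 8

count = 8; pairs: (0,2), (0,3), (1,3), (1,4), (1,5), (2,5), (2,6), (3,6)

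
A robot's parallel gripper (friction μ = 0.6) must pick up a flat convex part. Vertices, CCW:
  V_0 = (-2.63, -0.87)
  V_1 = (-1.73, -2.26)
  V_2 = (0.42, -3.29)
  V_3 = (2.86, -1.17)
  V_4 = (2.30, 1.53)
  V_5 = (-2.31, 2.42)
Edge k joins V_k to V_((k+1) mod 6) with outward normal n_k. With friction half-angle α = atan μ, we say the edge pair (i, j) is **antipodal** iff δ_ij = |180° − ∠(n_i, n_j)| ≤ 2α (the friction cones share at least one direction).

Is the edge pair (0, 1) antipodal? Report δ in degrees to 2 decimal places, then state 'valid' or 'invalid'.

α = atan 0.6 = 30.96°;  2α = 61.93°
edge 0: e_0 = (+0.90, -1.39);  n_0 = (-0.8394, -0.5435)
edge 1: e_1 = (+2.15, -1.03);  n_1 = (-0.4320, -0.9019)
∠(n_0, n_1) = 31.48°
δ = |180° − 31.48°| = 148.52°
148.52° > 2α = 61.93°  →  invalid

δ = 148.52°, invalid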